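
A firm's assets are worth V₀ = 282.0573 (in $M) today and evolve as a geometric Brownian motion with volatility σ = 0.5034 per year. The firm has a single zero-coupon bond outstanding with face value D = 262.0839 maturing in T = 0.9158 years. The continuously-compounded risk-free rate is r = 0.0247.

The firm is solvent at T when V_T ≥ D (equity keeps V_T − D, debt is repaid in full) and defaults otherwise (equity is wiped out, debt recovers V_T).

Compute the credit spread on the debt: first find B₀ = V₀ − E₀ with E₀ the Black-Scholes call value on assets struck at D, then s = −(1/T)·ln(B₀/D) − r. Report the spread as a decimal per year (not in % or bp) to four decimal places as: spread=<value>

spread=0.1818

d₁ = [ln(V₀/D) + (r + σ²/2)T] / (σ√T)
   = [ln(282.0573/262.0839) + (0.0247 + 0.5·0.5034²)·0.9158] / (0.5034·√0.9158)
   = [0.073446 + 0.138657] / 0.481741 = 0.440284
d₂ = d₁ − σ√T = 0.440284 − 0.481741 = -0.041457
N(d₁) = 0.670134,  N(d₂) = 0.483466,  e^(−rT) = 0.977634
E₀ = V₀·N(d₁) − D·e^(−rT)·N(d₂)
   = 282.0573·0.670134 − 262.0839·0.977634·0.483466 = 65.141667
B₀ = V₀ − E₀ = 282.0573 − 65.141667 = 216.915633
spread = −(1/T)·ln(B₀/D) − r = −(1/0.9158)·ln(216.915633/262.0839) − 0.0247 = 0.18184749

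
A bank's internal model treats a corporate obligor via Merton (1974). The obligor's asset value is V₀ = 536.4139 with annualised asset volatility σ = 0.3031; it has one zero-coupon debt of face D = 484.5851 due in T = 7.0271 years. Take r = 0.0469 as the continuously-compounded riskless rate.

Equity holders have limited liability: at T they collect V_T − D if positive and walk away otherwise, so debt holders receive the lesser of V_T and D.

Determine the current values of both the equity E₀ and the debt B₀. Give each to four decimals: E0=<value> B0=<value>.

E0=250.0996 B0=286.3143

d₁ = [ln(V₀/D) + (r + σ²/2)T] / (σ√T)
   = [ln(536.4139/484.5851) + (0.0469 + 0.5·0.3031²)·7.0271] / (0.3031·√7.0271)
   = [0.101613 + 0.652359] / 0.803478 = 0.938386
d₂ = d₁ − σ√T = 0.938386 − 0.803478 = 0.134908
N(d₁) = 0.825977,  N(d₂) = 0.553658,  e^(−rT) = 0.719232
E₀ = V₀·N(d₁) − D·e^(−rT)·N(d₂)
   = 536.4139·0.825977 − 484.5851·0.719232·0.553658 = 250.099643
B₀ = V₀ − E₀ = 536.4139 − 250.099643 = 286.314257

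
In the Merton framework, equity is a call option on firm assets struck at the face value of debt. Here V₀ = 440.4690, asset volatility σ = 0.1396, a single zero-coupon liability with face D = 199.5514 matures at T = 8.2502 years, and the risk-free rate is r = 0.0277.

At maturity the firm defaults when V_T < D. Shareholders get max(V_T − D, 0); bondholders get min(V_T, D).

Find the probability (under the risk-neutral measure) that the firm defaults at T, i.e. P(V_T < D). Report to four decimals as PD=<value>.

PD=0.0095

d₁ = [ln(V₀/D) + (r + σ²/2)T] / (σ√T)
   = [ln(440.4690/199.5514) + (0.0277 + 0.5·0.1396²)·8.2502] / (0.1396·√8.2502)
   = [0.791768 + 0.308921] / 0.400975 = 2.745030
d₂ = d₁ − σ√T = 2.745030 − 0.400975 = 2.344055
risk-neutral PD = N(−d₂) = N(-2.344055) = 0.009538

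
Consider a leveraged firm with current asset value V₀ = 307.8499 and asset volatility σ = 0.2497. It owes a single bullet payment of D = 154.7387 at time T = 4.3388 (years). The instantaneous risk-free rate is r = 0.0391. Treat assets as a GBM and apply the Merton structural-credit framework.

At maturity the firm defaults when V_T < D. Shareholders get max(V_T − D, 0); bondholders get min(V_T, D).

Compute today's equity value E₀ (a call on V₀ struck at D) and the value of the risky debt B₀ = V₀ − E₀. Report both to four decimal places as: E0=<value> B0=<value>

d₁ = [ln(V₀/D) + (r + σ²/2)T] / (σ√T)
   = [ln(307.8499/154.7387) + (0.0391 + 0.5·0.2497²)·4.3388] / (0.2497·√4.3388)
   = [0.687874 + 0.304909] / 0.520120 = 1.908760
d₂ = d₁ − σ√T = 1.908760 − 0.520120 = 1.388640
N(d₁) = 0.971853,  N(d₂) = 0.917529,  e^(−rT) = 0.843963
E₀ = V₀·N(d₁) − D·e^(−rT)·N(d₂)
   = 307.8499·0.971853 − 154.7387·0.843963·0.917529 = 179.361518
B₀ = V₀ − E₀ = 307.8499 − 179.361518 = 128.488382

E0=179.3615 B0=128.4884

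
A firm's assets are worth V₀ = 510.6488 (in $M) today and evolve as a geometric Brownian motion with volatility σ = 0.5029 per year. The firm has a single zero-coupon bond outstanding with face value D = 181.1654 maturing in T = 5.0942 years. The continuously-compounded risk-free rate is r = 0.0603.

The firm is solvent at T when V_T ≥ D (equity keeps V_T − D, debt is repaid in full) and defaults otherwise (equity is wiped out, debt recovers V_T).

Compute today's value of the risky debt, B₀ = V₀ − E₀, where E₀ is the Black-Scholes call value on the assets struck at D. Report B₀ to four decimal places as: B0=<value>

d₁ = [ln(V₀/D) + (r + σ²/2)T] / (σ√T)
   = [ln(510.6488/181.1654) + (0.0603 + 0.5·0.5029²)·5.0942] / (0.5029·√5.0942)
   = [1.036272 + 0.951363] / 1.135062 = 1.751124
d₂ = d₁ − σ√T = 1.751124 − 1.135062 = 0.616062
N(d₁) = 0.960038,  N(d₂) = 0.731073,  e^(−rT) = 0.735518
E₀ = V₀·N(d₁) − D·e^(−rT)·N(d₂)
   = 510.6488·0.960038 − 181.1654·0.735518·0.731073 = 392.826311
B₀ = V₀ − E₀ = 510.6488 − 392.826311 = 117.822489

B0=117.8225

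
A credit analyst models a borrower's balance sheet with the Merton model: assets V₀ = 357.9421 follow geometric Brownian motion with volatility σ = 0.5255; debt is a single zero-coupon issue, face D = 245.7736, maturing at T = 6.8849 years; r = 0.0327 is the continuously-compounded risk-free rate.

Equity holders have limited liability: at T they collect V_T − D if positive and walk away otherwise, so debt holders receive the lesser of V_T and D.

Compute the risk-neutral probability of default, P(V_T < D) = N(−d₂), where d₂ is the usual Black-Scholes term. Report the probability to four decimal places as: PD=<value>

d₁ = [ln(V₀/D) + (r + σ²/2)T] / (σ√T)
   = [ln(357.9421/245.7736) + (0.0327 + 0.5·0.5255²)·6.8849] / (0.5255·√6.8849)
   = [0.375960 + 1.175770] / 1.378864 = 1.125368
d₂ = d₁ − σ√T = 1.125368 − 1.378864 = -0.253496
risk-neutral PD = N(−d₂) = N(0.253496) = 0.600058

PD=0.6001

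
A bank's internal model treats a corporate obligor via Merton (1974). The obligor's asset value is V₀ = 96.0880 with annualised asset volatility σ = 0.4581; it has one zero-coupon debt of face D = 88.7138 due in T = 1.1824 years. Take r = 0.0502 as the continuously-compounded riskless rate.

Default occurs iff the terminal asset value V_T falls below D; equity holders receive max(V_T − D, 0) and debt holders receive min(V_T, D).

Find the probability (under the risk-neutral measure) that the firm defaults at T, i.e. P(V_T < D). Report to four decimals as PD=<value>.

PD=0.4879

d₁ = [ln(V₀/D) + (r + σ²/2)T] / (σ√T)
   = [ln(96.0880/88.7138) + (0.0502 + 0.5·0.4581²)·1.1824] / (0.4581·√1.1824)
   = [0.079849 + 0.183423] / 0.498130 = 0.528521
d₂ = d₁ − σ√T = 0.528521 − 0.498130 = 0.030391
risk-neutral PD = N(−d₂) = N(-0.030391) = 0.487877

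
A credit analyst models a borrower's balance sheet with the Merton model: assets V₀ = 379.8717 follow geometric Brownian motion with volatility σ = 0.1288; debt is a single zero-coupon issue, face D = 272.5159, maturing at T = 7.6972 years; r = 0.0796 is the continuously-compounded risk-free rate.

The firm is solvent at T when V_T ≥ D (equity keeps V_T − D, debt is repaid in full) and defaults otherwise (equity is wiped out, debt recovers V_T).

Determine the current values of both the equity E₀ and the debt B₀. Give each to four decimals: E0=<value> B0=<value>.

E0=232.3049 B0=147.5668

d₁ = [ln(V₀/D) + (r + σ²/2)T] / (σ√T)
   = [ln(379.8717/272.5159) + (0.0796 + 0.5·0.1288²)·7.6972] / (0.1288·√7.6972)
   = [0.332137 + 0.676543] / 0.357341 = 2.822741
d₂ = d₁ − σ√T = 2.822741 − 0.357341 = 2.465401
N(d₁) = 0.997619,  N(d₂) = 0.993157,  e^(−rT) = 0.541887
E₀ = V₀·N(d₁) − D·e^(−rT)·N(d₂)
   = 379.8717·0.997619 − 272.5159·0.541887·0.993157 = 232.304925
B₀ = V₀ − E₀ = 379.8717 − 232.304925 = 147.566775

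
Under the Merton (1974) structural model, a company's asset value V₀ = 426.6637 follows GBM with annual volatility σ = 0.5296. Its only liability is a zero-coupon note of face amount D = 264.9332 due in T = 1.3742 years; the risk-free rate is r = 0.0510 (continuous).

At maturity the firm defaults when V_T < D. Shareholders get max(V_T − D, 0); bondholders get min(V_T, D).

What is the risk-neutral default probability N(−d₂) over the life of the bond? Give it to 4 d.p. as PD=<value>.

d₁ = [ln(V₀/D) + (r + σ²/2)T] / (σ√T)
   = [ln(426.6637/264.9332) + (0.0510 + 0.5·0.5296²)·1.3742] / (0.5296·√1.3742)
   = [0.476518 + 0.262799] / 0.620830 = 1.190853
d₂ = d₁ − σ√T = 1.190853 − 0.620830 = 0.570023
risk-neutral PD = N(−d₂) = N(-0.570023) = 0.284331

PD=0.2843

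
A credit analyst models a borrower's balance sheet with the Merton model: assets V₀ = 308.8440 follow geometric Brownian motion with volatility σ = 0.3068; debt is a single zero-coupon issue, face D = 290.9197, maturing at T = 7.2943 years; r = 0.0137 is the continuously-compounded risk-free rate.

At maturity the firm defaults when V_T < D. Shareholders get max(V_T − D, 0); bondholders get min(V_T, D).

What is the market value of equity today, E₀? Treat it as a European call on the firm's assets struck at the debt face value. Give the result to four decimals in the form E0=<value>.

E0=116.3194

d₁ = [ln(V₀/D) + (r + σ²/2)T] / (σ√T)
   = [ln(308.8440/290.9197) + (0.0137 + 0.5·0.3068²)·7.2943] / (0.3068·√7.2943)
   = [0.059789 + 0.443224] / 0.828604 = 0.607061
d₂ = d₁ − σ√T = 0.607061 − 0.828604 = -0.221543
N(d₁) = 0.728095,  N(d₂) = 0.412335,  e^(−rT) = 0.904899
E₀ = V₀·N(d₁) − D·e^(−rT)·N(d₂)
   = 308.8440·0.728095 − 290.9197·0.904899·0.412335 = 116.319371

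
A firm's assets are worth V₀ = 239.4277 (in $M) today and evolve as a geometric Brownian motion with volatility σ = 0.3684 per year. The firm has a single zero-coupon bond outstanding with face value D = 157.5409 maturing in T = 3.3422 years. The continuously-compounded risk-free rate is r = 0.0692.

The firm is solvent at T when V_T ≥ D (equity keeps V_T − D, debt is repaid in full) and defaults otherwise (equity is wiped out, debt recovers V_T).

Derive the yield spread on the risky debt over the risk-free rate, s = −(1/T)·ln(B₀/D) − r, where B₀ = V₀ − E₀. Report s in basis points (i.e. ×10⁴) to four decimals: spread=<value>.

d₁ = [ln(V₀/D) + (r + σ²/2)T] / (σ√T)
   = [ln(239.4277/157.5409) + (0.0692 + 0.5·0.3684²)·3.3422] / (0.3684·√3.3422)
   = [0.418566 + 0.458080] / 0.673497 = 1.301632
d₂ = d₁ − σ√T = 1.301632 − 0.673497 = 0.628135
N(d₁) = 0.903479,  N(d₂) = 0.735042,  e^(−rT) = 0.793517
E₀ = V₀·N(d₁) − D·e^(−rT)·N(d₂)
   = 239.4277·0.903479 − 157.5409·0.793517·0.735042 = 124.429230
B₀ = V₀ − E₀ = 239.4277 − 124.429230 = 114.998470
spread = −(1/T)·ln(B₀/D) − r = −(1/3.3422)·ln(114.998470/157.5409) − 0.0692 = 0.02497937
in basis points: 0.02497937 × 10⁴ = 249.7937 bp

spread=249.7937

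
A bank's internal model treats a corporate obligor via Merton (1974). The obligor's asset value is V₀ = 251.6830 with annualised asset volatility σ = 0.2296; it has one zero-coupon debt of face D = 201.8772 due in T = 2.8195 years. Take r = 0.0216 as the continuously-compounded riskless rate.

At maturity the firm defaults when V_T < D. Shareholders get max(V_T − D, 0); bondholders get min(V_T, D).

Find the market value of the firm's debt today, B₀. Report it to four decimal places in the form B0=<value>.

d₁ = [ln(V₀/D) + (r + σ²/2)T] / (σ√T)
   = [ln(251.6830/201.8772) + (0.0216 + 0.5·0.2296²)·2.8195] / (0.2296·√2.8195)
   = [0.220511 + 0.135218] / 0.385530 = 0.922701
d₂ = d₁ − σ√T = 0.922701 − 0.385530 = 0.537171
N(d₁) = 0.821918,  N(d₂) = 0.704425,  e^(−rT) = 0.940916
E₀ = V₀·N(d₁) − D·e^(−rT)·N(d₂)
   = 251.6830·0.821918 − 201.8772·0.940916·0.704425 = 73.057651
B₀ = V₀ − E₀ = 251.6830 − 73.057651 = 178.625349

B0=178.6253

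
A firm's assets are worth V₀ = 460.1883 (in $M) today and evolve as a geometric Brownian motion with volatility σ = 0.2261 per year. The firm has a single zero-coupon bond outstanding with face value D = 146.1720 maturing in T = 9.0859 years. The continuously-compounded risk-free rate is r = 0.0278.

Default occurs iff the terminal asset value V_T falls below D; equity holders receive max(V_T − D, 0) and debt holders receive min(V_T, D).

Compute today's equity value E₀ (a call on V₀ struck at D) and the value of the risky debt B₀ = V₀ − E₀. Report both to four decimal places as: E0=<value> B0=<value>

E0=347.7374 B0=112.4509

d₁ = [ln(V₀/D) + (r + σ²/2)T] / (σ√T)
   = [ln(460.1883/146.1720) + (0.0278 + 0.5·0.2261²)·9.0859] / (0.2261·√9.0859)
   = [1.146852 + 0.484829] / 0.681529 = 2.394146
d₂ = d₁ − σ√T = 2.394146 − 0.681529 = 1.712617
N(d₁) = 0.991670,  N(d₂) = 0.956608,  e^(−rT) = 0.776788
E₀ = V₀·N(d₁) − D·e^(−rT)·N(d₂)
   = 460.1883·0.991670 − 146.1720·0.776788·0.956608 = 347.737380
B₀ = V₀ − E₀ = 460.1883 − 347.737380 = 112.450920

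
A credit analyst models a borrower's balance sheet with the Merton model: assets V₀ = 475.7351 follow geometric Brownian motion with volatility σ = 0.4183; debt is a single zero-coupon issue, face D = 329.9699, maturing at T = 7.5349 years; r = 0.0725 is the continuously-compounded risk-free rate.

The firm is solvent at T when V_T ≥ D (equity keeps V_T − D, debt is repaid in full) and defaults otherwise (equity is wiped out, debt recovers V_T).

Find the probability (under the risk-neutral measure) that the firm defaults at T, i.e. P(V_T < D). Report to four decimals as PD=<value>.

PD=0.4128

d₁ = [ln(V₀/D) + (r + σ²/2)T] / (σ√T)
   = [ln(475.7351/329.9699) + (0.0725 + 0.5·0.4183²)·7.5349] / (0.4183·√7.5349)
   = [0.365860 + 1.205489] / 1.148224 = 1.368504
d₂ = d₁ − σ√T = 1.368504 − 1.148224 = 0.220280
risk-neutral PD = N(−d₂) = N(-0.220280) = 0.412827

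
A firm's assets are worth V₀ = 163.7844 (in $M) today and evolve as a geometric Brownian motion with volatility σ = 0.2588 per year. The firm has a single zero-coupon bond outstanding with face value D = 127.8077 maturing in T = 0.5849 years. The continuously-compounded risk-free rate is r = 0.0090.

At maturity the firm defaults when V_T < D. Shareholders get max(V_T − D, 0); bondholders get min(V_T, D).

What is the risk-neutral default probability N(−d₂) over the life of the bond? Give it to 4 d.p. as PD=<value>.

d₁ = [ln(V₀/D) + (r + σ²/2)T] / (σ√T)
   = [ln(163.7844/127.8077) + (0.0090 + 0.5·0.2588²)·0.5849] / (0.2588·√0.5849)
   = [0.248024 + 0.024852] / 0.197927 = 1.378669
d₂ = d₁ − σ√T = 1.378669 − 0.197927 = 1.180742
risk-neutral PD = N(−d₂) = N(-1.180742) = 0.118853

PD=0.1189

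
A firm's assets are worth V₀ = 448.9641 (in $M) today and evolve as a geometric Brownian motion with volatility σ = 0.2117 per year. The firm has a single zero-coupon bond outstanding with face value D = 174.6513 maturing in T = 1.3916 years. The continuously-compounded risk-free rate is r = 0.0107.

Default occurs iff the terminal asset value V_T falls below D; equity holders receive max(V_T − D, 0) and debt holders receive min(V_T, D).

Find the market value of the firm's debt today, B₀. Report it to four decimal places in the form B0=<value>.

d₁ = [ln(V₀/D) + (r + σ²/2)T] / (σ√T)
   = [ln(448.9641/174.6513) + (0.0107 + 0.5·0.2117²)·1.3916] / (0.2117·√1.3916)
   = [0.944152 + 0.046074] / 0.249734 = 3.965116
d₂ = d₁ − σ√T = 3.965116 − 0.249734 = 3.715382
N(d₁) = 0.999963,  N(d₂) = 0.999899,  e^(−rT) = 0.985220
E₀ = V₀·N(d₁) − D·e^(−rT)·N(d₂)
   = 448.9641·0.999963 − 174.6513·0.985220·0.999899 = 276.895101
B₀ = V₀ − E₀ = 448.9641 − 276.895101 = 172.068999

B0=172.0690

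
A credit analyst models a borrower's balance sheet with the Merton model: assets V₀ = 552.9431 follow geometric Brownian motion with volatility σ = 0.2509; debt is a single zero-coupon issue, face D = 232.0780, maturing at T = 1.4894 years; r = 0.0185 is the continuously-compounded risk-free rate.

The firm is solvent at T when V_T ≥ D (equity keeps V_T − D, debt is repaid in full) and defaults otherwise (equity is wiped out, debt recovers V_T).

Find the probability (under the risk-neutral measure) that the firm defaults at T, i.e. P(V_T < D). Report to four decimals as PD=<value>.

d₁ = [ln(V₀/D) + (r + σ²/2)T] / (σ√T)
   = [ln(552.9431/232.0780) + (0.0185 + 0.5·0.2509²)·1.4894] / (0.2509·√1.4894)
   = [0.868182 + 0.074433] / 0.306201 = 3.078421
d₂ = d₁ − σ√T = 3.078421 − 0.306201 = 2.772220
risk-neutral PD = N(−d₂) = N(-2.772220) = 0.002784

PD=0.0028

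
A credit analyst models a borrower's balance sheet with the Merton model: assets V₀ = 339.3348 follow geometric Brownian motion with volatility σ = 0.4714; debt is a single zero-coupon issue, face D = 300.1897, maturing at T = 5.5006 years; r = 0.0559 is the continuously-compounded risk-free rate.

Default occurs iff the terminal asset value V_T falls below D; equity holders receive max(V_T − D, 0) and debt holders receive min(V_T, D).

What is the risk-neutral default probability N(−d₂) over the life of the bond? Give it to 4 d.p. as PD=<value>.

PD=0.5651

d₁ = [ln(V₀/D) + (r + σ²/2)T] / (σ√T)
   = [ln(339.3348/300.1897) + (0.0559 + 0.5·0.4714²)·5.5006] / (0.4714·√5.5006)
   = [0.122573 + 0.918650] / 1.105591 = 0.941779
d₂ = d₁ − σ√T = 0.941779 − 1.105591 = -0.163813
risk-neutral PD = N(−d₂) = N(0.163813) = 0.565061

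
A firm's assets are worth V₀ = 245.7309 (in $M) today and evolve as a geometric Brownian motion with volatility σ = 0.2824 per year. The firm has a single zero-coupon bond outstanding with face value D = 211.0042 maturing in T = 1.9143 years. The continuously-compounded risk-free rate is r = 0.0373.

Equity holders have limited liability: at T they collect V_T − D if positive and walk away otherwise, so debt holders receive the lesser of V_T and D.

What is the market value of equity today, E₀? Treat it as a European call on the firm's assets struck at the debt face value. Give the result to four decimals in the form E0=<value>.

d₁ = [ln(V₀/D) + (r + σ²/2)T] / (σ√T)
   = [ln(245.7309/211.0042) + (0.0373 + 0.5·0.2824²)·1.9143] / (0.2824·√1.9143)
   = [0.152359 + 0.147736] / 0.390724 = 0.768049
d₂ = d₁ − σ√T = 0.768049 − 0.390724 = 0.377325
N(d₁) = 0.778771,  N(d₂) = 0.647034,  e^(−rT) = 0.931086
E₀ = V₀·N(d₁) − D·e^(−rT)·N(d₂)
   = 245.7309·0.778771 − 211.0042·0.931086·0.647034 = 64.249765

E0=64.2498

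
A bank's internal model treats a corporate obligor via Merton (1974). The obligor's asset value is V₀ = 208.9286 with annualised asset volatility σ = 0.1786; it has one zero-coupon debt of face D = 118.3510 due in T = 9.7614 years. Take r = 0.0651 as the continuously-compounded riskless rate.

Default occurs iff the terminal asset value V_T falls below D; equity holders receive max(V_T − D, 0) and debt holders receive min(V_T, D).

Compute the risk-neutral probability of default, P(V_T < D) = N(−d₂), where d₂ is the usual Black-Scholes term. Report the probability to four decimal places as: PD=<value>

d₁ = [ln(V₀/D) + (r + σ²/2)T] / (σ√T)
   = [ln(208.9286/118.3510) + (0.0651 + 0.5·0.1786²)·9.7614] / (0.1786·√9.7614)
   = [0.568338 + 0.791152] / 0.558004 = 2.436342
d₂ = d₁ − σ√T = 2.436342 − 0.558004 = 1.878338
risk-neutral PD = N(−d₂) = N(-1.878338) = 0.030167

PD=0.0302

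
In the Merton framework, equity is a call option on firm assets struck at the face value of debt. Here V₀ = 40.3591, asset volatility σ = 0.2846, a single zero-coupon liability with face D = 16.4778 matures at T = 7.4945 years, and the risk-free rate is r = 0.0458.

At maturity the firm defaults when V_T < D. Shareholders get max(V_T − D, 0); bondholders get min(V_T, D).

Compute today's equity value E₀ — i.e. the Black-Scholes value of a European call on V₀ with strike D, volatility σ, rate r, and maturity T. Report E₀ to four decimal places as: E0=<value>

d₁ = [ln(V₀/D) + (r + σ²/2)T] / (σ√T)
   = [ln(40.3591/16.4778) + (0.0458 + 0.5·0.2846²)·7.4945] / (0.2846·√7.4945)
   = [0.895803 + 0.646765] / 0.779123 = 1.979876
d₂ = d₁ − σ√T = 1.979876 − 0.779123 = 1.200753
N(d₁) = 0.976141,  N(d₂) = 0.885076,  e^(−rT) = 0.709462
E₀ = V₀·N(d₁) − D·e^(−rT)·N(d₂)
   = 40.3591·0.976141 − 16.4778·0.709462·0.885076 = 29.049307

E0=29.0493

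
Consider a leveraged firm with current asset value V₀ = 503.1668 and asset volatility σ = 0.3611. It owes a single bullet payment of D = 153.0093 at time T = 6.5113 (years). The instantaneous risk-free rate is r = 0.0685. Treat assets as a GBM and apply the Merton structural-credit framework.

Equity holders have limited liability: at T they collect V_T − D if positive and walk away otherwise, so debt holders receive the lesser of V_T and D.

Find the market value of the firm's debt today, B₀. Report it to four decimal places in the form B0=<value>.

B0=95.0903

d₁ = [ln(V₀/D) + (r + σ²/2)T] / (σ√T)
   = [ln(503.1668/153.0093) + (0.0685 + 0.5·0.3611²)·6.5113] / (0.3611·√6.5113)
   = [1.190423 + 0.870539] / 0.921428 = 2.236704
d₂ = d₁ − σ√T = 2.236704 − 0.921428 = 1.315277
N(d₁) = 0.987347,  N(d₂) = 0.905792,  e^(−rT) = 0.640168
E₀ = V₀·N(d₁) − D·e^(−rT)·N(d₂)
   = 503.1668·0.987347 − 153.0093·0.640168·0.905792 = 408.076483
B₀ = V₀ − E₀ = 503.1668 − 408.076483 = 95.090317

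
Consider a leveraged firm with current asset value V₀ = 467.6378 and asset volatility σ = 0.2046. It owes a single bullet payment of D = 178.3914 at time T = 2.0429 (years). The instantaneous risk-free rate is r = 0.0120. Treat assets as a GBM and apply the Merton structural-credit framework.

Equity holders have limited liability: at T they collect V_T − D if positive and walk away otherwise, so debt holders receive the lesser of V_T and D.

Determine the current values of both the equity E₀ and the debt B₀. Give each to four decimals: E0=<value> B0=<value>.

d₁ = [ln(V₀/D) + (r + σ²/2)T] / (σ√T)
   = [ln(467.6378/178.3914) + (0.0120 + 0.5·0.2046²)·2.0429] / (0.2046·√2.0429)
   = [0.963714 + 0.067274] / 0.292435 = 3.525530
d₂ = d₁ − σ√T = 3.525530 − 0.292435 = 3.233095
N(d₁) = 0.999789,  N(d₂) = 0.999388,  e^(−rT) = 0.975783
E₀ = V₀·N(d₁) − D·e^(−rT)·N(d₂)
   = 467.6378·0.999789 − 178.3914·0.975783·0.999388 = 293.574221
B₀ = V₀ − E₀ = 467.6378 − 293.574221 = 174.063579

E0=293.5742 B0=174.0636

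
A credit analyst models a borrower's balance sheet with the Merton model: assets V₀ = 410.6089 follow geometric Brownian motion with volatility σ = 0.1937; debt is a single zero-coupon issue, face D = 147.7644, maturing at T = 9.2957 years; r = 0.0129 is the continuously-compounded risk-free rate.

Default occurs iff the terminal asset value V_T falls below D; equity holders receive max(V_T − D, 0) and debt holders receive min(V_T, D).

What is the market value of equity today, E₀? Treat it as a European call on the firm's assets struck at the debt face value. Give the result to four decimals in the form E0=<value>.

d₁ = [ln(V₀/D) + (r + σ²/2)T] / (σ√T)
   = [ln(410.6089/147.7644) + (0.0129 + 0.5·0.1937²)·9.2957] / (0.1937·√9.2957)
   = [1.022022 + 0.294300] / 0.590569 = 2.228905
d₂ = d₁ − σ√T = 2.228905 − 0.590569 = 1.638336
N(d₁) = 0.987090,  N(d₂) = 0.949324,  e^(−rT) = 0.886996
E₀ = V₀·N(d₁) − D·e^(−rT)·N(d₂)
   = 410.6089·0.987090 − 147.7644·0.886996·0.949324 = 280.883325

E0=280.8833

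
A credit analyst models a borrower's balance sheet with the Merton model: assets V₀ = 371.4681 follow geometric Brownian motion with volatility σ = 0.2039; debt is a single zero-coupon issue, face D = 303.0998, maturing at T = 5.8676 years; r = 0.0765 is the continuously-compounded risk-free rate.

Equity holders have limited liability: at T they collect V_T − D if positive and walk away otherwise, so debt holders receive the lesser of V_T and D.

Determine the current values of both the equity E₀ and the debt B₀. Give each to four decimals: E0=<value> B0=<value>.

E0=183.6329 B0=187.8352

d₁ = [ln(V₀/D) + (r + σ²/2)T] / (σ√T)
   = [ln(371.4681/303.0998) + (0.0765 + 0.5·0.2039²)·5.8676] / (0.2039·√5.8676)
   = [0.203401 + 0.570845] / 0.493910 = 1.567586
d₂ = d₁ − σ√T = 1.567586 − 0.493910 = 1.073676
N(d₁) = 0.941511,  N(d₂) = 0.858516,  e^(−rT) = 0.638348
E₀ = V₀·N(d₁) − D·e^(−rT)·N(d₂)
   = 371.4681·0.941511 − 303.0998·0.638348·0.858516 = 183.632889
B₀ = V₀ − E₀ = 371.4681 − 183.632889 = 187.835211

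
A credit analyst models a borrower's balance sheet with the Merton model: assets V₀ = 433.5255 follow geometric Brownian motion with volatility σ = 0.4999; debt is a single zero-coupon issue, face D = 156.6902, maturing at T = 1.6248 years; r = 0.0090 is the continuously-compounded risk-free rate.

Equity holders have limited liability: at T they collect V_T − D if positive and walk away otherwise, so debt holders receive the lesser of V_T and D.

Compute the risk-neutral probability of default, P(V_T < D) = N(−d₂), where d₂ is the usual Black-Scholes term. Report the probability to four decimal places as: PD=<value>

PD=0.0966

d₁ = [ln(V₀/D) + (r + σ²/2)T] / (σ√T)
   = [ln(433.5255/156.6902) + (0.0090 + 0.5·0.4999²)·1.6248] / (0.4999·√1.6248)
   = [1.017680 + 0.217642] / 0.637211 = 1.938640
d₂ = d₁ − σ√T = 1.938640 − 0.637211 = 1.301429
risk-neutral PD = N(−d₂) = N(-1.301429) = 0.096556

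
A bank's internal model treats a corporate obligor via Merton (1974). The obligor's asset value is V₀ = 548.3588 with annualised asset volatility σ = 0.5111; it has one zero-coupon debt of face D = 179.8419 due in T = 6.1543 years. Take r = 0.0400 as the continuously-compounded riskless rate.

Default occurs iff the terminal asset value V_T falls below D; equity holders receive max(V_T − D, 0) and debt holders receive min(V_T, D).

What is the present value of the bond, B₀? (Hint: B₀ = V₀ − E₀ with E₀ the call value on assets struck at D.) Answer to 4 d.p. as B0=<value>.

d₁ = [ln(V₀/D) + (r + σ²/2)T] / (σ√T)
   = [ln(548.3588/179.8419) + (0.0400 + 0.5·0.5111²)·6.1543] / (0.5111·√6.1543)
   = [1.114852 + 1.049995] / 1.267930 = 1.707387
d₂ = d₁ − σ√T = 1.707387 − 1.267930 = 0.439457
N(d₁) = 0.956125,  N(d₂) = 0.669835,  e^(−rT) = 0.781788
E₀ = V₀·N(d₁) − D·e^(−rT)·N(d₂)
   = 548.3588·0.956125 − 179.8419·0.781788·0.669835 = 430.121948
B₀ = V₀ − E₀ = 548.3588 − 430.121948 = 118.236852

B0=118.2369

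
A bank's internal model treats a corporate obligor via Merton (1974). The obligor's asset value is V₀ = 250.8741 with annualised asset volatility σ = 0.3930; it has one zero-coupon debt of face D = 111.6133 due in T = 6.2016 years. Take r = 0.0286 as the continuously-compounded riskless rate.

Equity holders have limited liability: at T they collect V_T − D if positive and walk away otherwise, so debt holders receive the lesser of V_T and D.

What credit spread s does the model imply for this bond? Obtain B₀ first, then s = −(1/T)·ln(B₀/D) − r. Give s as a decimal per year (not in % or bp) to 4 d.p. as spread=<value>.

spread=0.0209

d₁ = [ln(V₀/D) + (r + σ²/2)T] / (σ√T)
   = [ln(250.8741/111.6133) + (0.0286 + 0.5·0.3930²)·6.2016] / (0.3930·√6.2016)
   = [0.809911 + 0.656281] / 0.978688 = 1.498120
d₂ = d₁ − σ√T = 1.498120 − 0.978688 = 0.519431
N(d₁) = 0.932949,  N(d₂) = 0.698270,  e^(−rT) = 0.837473
E₀ = V₀·N(d₁) − D·e^(−rT)·N(d₂)
   = 250.8741·0.932949 − 111.6133·0.837473·0.698270 = 168.783209
B₀ = V₀ − E₀ = 250.8741 − 168.783209 = 82.090891
spread = −(1/T)·ln(B₀/D) − r = −(1/6.2016)·ln(82.090891/111.6133) − 0.0286 = 0.02093773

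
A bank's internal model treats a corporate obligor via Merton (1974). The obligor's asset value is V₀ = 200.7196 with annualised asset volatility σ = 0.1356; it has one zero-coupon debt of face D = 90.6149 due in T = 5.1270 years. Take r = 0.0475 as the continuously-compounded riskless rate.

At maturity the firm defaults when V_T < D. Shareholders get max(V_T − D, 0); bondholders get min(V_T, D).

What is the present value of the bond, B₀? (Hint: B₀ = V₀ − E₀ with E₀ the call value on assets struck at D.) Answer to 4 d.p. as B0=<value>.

B0=71.0255

d₁ = [ln(V₀/D) + (r + σ²/2)T] / (σ√T)
   = [ln(200.7196/90.6149) + (0.0475 + 0.5·0.1356²)·5.1270] / (0.1356·√5.1270)
   = [0.795290 + 0.290668] / 0.307037 = 3.536893
d₂ = d₁ − σ√T = 3.536893 − 0.307037 = 3.229856
N(d₁) = 0.999798,  N(d₂) = 0.999381,  e^(−rT) = 0.783854
E₀ = V₀·N(d₁) − D·e^(−rT)·N(d₂)
   = 200.7196·0.999798 − 90.6149·0.783854·0.999381 = 129.694102
B₀ = V₀ − E₀ = 200.7196 − 129.694102 = 71.025498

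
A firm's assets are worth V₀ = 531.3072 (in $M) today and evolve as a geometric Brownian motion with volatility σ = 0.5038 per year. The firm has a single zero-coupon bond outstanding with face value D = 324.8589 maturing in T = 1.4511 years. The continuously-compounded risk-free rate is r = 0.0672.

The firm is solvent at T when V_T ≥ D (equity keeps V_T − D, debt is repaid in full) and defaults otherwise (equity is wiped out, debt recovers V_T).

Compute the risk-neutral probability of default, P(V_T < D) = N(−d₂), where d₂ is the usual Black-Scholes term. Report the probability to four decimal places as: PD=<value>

d₁ = [ln(V₀/D) + (r + σ²/2)T] / (σ√T)
   = [ln(531.3072/324.8589) + (0.0672 + 0.5·0.5038²)·1.4511] / (0.5038·√1.4511)
   = [0.491949 + 0.281669] / 0.606886 = 1.274735
d₂ = d₁ − σ√T = 1.274735 − 0.606886 = 0.667850
risk-neutral PD = N(−d₂) = N(-0.667850) = 0.252115

PD=0.2521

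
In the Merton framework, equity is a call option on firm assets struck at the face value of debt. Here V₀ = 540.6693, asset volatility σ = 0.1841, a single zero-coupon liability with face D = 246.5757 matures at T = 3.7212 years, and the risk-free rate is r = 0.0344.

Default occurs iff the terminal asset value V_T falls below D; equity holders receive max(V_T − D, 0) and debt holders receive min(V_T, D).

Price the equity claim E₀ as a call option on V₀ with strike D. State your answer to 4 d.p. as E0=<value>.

d₁ = [ln(V₀/D) + (r + σ²/2)T] / (σ√T)
   = [ln(540.6693/246.5757) + (0.0344 + 0.5·0.1841²)·3.7212] / (0.1841·√3.7212)
   = [0.785139 + 0.191070] / 0.355136 = 2.748828
d₂ = d₁ − σ√T = 2.748828 − 0.355136 = 2.393691
N(d₁) = 0.997010,  N(d₂) = 0.991660,  e^(−rT) = 0.879845
E₀ = V₀·N(d₁) − D·e^(−rT)·N(d₂)
   = 540.6693·0.997010 − 246.5757·0.879845·0.991660 = 323.913338

E0=323.9133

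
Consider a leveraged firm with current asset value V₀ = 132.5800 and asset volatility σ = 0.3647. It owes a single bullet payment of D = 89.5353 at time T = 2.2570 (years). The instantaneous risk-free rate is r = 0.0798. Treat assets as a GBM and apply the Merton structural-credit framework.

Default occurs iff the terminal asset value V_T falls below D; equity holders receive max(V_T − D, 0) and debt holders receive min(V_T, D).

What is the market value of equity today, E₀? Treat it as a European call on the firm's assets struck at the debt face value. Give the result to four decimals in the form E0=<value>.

E0=61.8699

d₁ = [ln(V₀/D) + (r + σ²/2)T] / (σ√T)
   = [ln(132.5800/89.5353) + (0.0798 + 0.5·0.3647²)·2.2570] / (0.3647·√2.2570)
   = [0.392553 + 0.330206] / 0.547900 = 1.319144
d₂ = d₁ − σ√T = 1.319144 − 0.547900 = 0.771243
N(d₁) = 0.906439,  N(d₂) = 0.779719,  e^(−rT) = 0.835180
E₀ = V₀·N(d₁) − D·e^(−rT)·N(d₂)
   = 132.5800·0.906439 − 89.5353·0.835180·0.779719 = 61.869905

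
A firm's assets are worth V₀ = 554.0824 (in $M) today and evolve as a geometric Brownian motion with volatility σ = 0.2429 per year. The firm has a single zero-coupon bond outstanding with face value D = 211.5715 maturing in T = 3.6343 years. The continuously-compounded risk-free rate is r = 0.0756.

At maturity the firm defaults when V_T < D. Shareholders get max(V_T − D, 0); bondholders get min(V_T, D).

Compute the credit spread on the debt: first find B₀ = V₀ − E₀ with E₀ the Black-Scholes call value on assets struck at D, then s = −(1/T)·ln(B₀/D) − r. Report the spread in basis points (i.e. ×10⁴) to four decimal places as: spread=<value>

d₁ = [ln(V₀/D) + (r + σ²/2)T] / (σ√T)
   = [ln(554.0824/211.5715) + (0.0756 + 0.5·0.2429²)·3.6343] / (0.2429·√3.6343)
   = [0.962750 + 0.381966] / 0.463061 = 2.903974
d₂ = d₁ − σ√T = 2.903974 − 0.463061 = 2.440913
N(d₁) = 0.998158,  N(d₂) = 0.992675,  e^(−rT) = 0.759760
E₀ = V₀·N(d₁) − D·e^(−rT)·N(d₂)
   = 554.0824·0.998158 − 211.5715·0.759760·0.992675 = 393.495578
B₀ = V₀ − E₀ = 554.0824 − 393.495578 = 160.586822
spread = −(1/T)·ln(B₀/D) − r = −(1/3.6343)·ln(160.586822/211.5715) − 0.0756 = 0.00026833
in basis points: 0.00026833 × 10⁴ = 2.6833 bp

spread=2.6833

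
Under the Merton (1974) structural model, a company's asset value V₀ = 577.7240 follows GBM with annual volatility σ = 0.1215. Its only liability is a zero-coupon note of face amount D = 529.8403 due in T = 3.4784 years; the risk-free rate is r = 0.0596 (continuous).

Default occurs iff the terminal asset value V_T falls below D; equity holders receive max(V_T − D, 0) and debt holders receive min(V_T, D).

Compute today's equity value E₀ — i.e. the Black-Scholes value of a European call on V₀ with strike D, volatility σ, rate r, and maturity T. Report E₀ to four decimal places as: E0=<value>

E0=152.2474

d₁ = [ln(V₀/D) + (r + σ²/2)T] / (σ√T)
   = [ln(577.7240/529.8403) + (0.0596 + 0.5·0.1215²)·3.4784] / (0.1215·√3.4784)
   = [0.086521 + 0.232987] / 0.226603 = 1.409988
d₂ = d₁ − σ√T = 1.409988 − 0.226603 = 1.183385
N(d₁) = 0.920728,  N(d₂) = 0.881672,  e^(−rT) = 0.812766
E₀ = V₀·N(d₁) − D·e^(−rT)·N(d₂)
   = 577.7240·0.920728 − 529.8403·0.812766·0.881672 = 152.247400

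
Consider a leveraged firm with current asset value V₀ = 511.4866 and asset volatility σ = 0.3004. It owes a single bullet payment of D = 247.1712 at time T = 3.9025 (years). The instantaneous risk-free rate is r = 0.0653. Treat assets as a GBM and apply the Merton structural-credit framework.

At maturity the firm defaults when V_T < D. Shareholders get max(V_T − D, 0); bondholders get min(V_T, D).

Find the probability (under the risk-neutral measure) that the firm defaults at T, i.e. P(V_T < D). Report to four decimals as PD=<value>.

PD=0.0872

d₁ = [ln(V₀/D) + (r + σ²/2)T] / (σ√T)
   = [ln(511.4866/247.1712) + (0.0653 + 0.5·0.3004²)·3.9025] / (0.3004·√3.9025)
   = [0.727240 + 0.430914] / 0.593433 = 1.951619
d₂ = d₁ − σ√T = 1.951619 − 0.593433 = 1.358187
risk-neutral PD = N(−d₂) = N(-1.358187) = 0.087202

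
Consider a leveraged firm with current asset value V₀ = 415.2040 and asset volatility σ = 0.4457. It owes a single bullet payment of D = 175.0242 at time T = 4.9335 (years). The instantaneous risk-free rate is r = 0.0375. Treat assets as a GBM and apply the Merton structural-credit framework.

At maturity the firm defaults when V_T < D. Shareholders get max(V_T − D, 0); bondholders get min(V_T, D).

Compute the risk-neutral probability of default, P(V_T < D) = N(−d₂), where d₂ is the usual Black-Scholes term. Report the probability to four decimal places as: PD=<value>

PD=0.2862

d₁ = [ln(V₀/D) + (r + σ²/2)T] / (σ√T)
   = [ln(415.2040/175.0242) + (0.0375 + 0.5·0.4457²)·4.9335] / (0.4457·√4.9335)
   = [0.863846 + 0.675022] / 0.989966 = 1.554466
d₂ = d₁ − σ√T = 1.554466 − 0.989966 = 0.564500
risk-neutral PD = N(−d₂) = N(-0.564500) = 0.286207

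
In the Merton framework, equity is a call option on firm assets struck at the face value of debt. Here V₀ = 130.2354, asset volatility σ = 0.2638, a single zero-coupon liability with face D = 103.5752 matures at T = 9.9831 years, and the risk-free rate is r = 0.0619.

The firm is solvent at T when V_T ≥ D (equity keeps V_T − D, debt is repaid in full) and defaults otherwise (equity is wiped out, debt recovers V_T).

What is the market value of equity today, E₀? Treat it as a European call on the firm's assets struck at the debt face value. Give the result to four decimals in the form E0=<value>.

d₁ = [ln(V₀/D) + (r + σ²/2)T] / (σ√T)
   = [ln(130.2354/103.5752) + (0.0619 + 0.5·0.2638²)·9.9831] / (0.2638·√9.9831)
   = [0.229046 + 0.965318] / 0.833504 = 1.432944
d₂ = d₁ − σ√T = 1.432944 − 0.833504 = 0.599440
N(d₁) = 0.924063,  N(d₂) = 0.725560,  e^(−rT) = 0.539046
E₀ = V₀·N(d₁) − D·e^(−rT)·N(d₂)
   = 130.2354·0.924063 − 103.5752·0.539046·0.725560 = 79.836366

E0=79.8364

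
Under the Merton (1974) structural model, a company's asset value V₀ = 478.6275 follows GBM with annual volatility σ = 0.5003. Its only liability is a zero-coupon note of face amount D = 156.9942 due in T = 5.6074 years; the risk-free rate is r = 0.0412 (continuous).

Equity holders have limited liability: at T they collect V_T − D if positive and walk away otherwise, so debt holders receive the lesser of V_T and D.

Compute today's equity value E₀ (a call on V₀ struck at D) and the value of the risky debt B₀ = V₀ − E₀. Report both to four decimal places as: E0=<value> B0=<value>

d₁ = [ln(V₀/D) + (r + σ²/2)T] / (σ√T)
   = [ln(478.6275/156.9942) + (0.0412 + 0.5·0.5003²)·5.6074] / (0.5003·√5.6074)
   = [1.114714 + 0.932791] / 1.184708 = 1.728278
d₂ = d₁ − σ√T = 1.728278 − 1.184708 = 0.543571
N(d₁) = 0.958031,  N(d₂) = 0.706631,  e^(−rT) = 0.793720
E₀ = V₀·N(d₁) − D·e^(−rT)·N(d₂)
   = 478.6275·0.958031 − 156.9942·0.793720·0.706631 = 370.486986
B₀ = V₀ − E₀ = 478.6275 − 370.486986 = 108.140514

E0=370.4870 B0=108.1405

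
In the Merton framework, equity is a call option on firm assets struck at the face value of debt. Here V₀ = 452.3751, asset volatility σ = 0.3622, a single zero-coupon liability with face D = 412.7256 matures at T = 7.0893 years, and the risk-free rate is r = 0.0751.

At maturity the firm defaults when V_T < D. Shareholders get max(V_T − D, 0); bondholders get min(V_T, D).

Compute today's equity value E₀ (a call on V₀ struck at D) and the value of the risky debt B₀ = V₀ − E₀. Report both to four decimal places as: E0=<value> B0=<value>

d₁ = [ln(V₀/D) + (r + σ²/2)T] / (σ√T)
   = [ln(452.3751/412.7256) + (0.0751 + 0.5·0.3622²)·7.0893] / (0.3622·√7.0893)
   = [0.091729 + 0.997425] / 0.964384 = 1.129377
d₂ = d₁ − σ√T = 1.129377 − 0.964384 = 0.164993
N(d₁) = 0.870631,  N(d₂) = 0.565525,  e^(−rT) = 0.587190
E₀ = V₀·N(d₁) − D·e^(−rT)·N(d₂)
   = 452.3751·0.870631 − 412.7256·0.587190·0.565525 = 256.797460
B₀ = V₀ − E₀ = 452.3751 − 256.797460 = 195.577640

E0=256.7975 B0=195.5776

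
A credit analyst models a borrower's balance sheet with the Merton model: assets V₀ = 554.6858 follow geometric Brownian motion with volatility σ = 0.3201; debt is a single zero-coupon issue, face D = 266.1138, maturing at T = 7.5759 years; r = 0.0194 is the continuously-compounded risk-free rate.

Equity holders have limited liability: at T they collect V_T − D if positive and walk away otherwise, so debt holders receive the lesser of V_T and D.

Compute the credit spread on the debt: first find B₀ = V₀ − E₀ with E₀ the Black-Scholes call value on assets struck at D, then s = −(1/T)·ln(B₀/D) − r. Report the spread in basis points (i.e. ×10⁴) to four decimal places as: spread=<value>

d₁ = [ln(V₀/D) + (r + σ²/2)T] / (σ√T)
   = [ln(554.6858/266.1138) + (0.0194 + 0.5·0.3201²)·7.5759] / (0.3201·√7.5759)
   = [0.734478 + 0.535101] / 0.881055 = 1.440976
d₂ = d₁ − σ√T = 1.440976 − 0.881055 = 0.559922
N(d₁) = 0.925204,  N(d₂) = 0.712234,  e^(−rT) = 0.863318
E₀ = V₀·N(d₁) − D·e^(−rT)·N(d₂)
   = 554.6858·0.925204 − 266.1138·0.863318·0.712234 = 349.568599
B₀ = V₀ − E₀ = 554.6858 − 349.568599 = 205.117201
spread = −(1/T)·ln(B₀/D) − r = −(1/7.5759)·ln(205.117201/266.1138) − 0.0194 = 0.01496457
in basis points: 0.01496457 × 10⁴ = 149.6457 bp

spread=149.6457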